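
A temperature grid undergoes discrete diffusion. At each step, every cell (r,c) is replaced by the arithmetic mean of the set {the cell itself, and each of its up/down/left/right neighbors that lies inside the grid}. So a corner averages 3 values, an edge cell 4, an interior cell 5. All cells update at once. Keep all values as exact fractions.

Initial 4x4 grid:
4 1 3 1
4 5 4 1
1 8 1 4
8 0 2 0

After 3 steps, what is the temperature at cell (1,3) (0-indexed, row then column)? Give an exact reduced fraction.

Step 1: cell (1,3) = 5/2
Step 2: cell (1,3) = 127/60
Step 3: cell (1,3) = 887/360
Full grid after step 3:
  841/240 3707/1200 1981/720 2429/1080
  2873/800 7197/2000 8111/3000 887/360
  3233/800 329/100 5969/2000 1253/600
  43/12 2803/800 5617/2400 1591/720

Answer: 887/360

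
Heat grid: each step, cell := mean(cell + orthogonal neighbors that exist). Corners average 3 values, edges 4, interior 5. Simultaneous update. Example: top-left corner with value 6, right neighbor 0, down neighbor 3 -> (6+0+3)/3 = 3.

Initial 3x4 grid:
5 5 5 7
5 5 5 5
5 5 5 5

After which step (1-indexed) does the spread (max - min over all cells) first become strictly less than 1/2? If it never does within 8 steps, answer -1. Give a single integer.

Answer: 3

Derivation:
Step 1: max=17/3, min=5, spread=2/3
Step 2: max=50/9, min=5, spread=5/9
Step 3: max=581/108, min=5, spread=41/108
  -> spread < 1/2 first at step 3
Step 4: max=69017/12960, min=5, spread=4217/12960
Step 5: max=4097149/777600, min=18079/3600, spread=38417/155520
Step 6: max=244480211/46656000, min=362597/72000, spread=1903471/9331200
Step 7: max=14597789089/2799360000, min=10915759/2160000, spread=18038617/111974400
Step 8: max=873076182851/167961600000, min=984926759/194400000, spread=883978523/6718464000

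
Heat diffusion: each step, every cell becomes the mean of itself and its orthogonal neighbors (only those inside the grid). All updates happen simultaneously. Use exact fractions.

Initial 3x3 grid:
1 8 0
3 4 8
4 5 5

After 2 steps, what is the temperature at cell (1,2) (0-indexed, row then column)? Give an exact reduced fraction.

Step 1: cell (1,2) = 17/4
Step 2: cell (1,2) = 1271/240
Full grid after step 2:
  41/12 1091/240 77/18
  83/20 103/25 1271/240
  23/6 201/40 59/12

Answer: 1271/240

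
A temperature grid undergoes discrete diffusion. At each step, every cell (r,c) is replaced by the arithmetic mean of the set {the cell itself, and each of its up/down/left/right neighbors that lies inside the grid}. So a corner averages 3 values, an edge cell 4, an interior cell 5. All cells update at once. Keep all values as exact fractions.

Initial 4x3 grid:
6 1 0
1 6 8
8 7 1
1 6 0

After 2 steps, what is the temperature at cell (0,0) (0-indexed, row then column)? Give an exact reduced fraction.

Answer: 67/18

Derivation:
Step 1: cell (0,0) = 8/3
Step 2: cell (0,0) = 67/18
Full grid after step 2:
  67/18 811/240 10/3
  503/120 449/100 307/80
  201/40 439/100 941/240
  17/4 493/120 59/18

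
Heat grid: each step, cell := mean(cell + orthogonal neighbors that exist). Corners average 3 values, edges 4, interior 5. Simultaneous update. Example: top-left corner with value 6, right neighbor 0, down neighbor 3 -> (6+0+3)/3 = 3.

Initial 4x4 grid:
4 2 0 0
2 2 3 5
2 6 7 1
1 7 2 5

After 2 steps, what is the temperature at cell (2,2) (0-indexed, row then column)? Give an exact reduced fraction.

Step 1: cell (2,2) = 19/5
Step 2: cell (2,2) = 87/20
Full grid after step 2:
  43/18 107/48 499/240 31/18
  131/48 157/50 137/50 709/240
  803/240 367/100 87/20 793/240
  121/36 1043/240 943/240 149/36

Answer: 87/20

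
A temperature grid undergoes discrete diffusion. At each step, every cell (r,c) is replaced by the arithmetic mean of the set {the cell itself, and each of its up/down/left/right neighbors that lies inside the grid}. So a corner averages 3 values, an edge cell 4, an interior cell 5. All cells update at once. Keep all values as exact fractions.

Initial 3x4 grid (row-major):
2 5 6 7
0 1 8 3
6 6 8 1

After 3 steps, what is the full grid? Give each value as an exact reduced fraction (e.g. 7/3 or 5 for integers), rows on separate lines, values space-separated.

Answer: 1429/432 3589/900 8993/1800 11147/2160
49369/14400 25511/6000 29141/6000 73519/14400
563/144 2651/600 2981/600 3529/720

Derivation:
After step 1:
  7/3 7/2 13/2 16/3
  9/4 4 26/5 19/4
  4 21/4 23/4 4
After step 2:
  97/36 49/12 77/15 199/36
  151/48 101/25 131/25 1157/240
  23/6 19/4 101/20 29/6
After step 3:
  1429/432 3589/900 8993/1800 11147/2160
  49369/14400 25511/6000 29141/6000 73519/14400
  563/144 2651/600 2981/600 3529/720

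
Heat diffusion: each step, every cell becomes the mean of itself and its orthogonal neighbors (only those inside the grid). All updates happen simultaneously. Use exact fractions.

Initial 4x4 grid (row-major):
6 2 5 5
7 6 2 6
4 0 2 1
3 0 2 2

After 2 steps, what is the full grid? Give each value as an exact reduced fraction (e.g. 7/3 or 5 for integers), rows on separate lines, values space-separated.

After step 1:
  5 19/4 7/2 16/3
  23/4 17/5 21/5 7/2
  7/2 12/5 7/5 11/4
  7/3 5/4 3/2 5/3
After step 2:
  31/6 333/80 1067/240 37/9
  353/80 41/10 16/5 947/240
  839/240 239/100 49/20 559/240
  85/36 449/240 349/240 71/36

Answer: 31/6 333/80 1067/240 37/9
353/80 41/10 16/5 947/240
839/240 239/100 49/20 559/240
85/36 449/240 349/240 71/36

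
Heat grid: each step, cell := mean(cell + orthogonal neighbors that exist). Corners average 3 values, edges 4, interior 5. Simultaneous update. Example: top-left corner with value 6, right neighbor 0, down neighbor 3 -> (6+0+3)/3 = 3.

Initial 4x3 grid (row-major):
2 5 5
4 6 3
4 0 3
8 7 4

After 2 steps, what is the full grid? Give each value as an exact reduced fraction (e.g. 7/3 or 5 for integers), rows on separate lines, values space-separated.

After step 1:
  11/3 9/2 13/3
  4 18/5 17/4
  4 4 5/2
  19/3 19/4 14/3
After step 2:
  73/18 161/40 157/36
  229/60 407/100 881/240
  55/12 377/100 185/48
  181/36 79/16 143/36

Answer: 73/18 161/40 157/36
229/60 407/100 881/240
55/12 377/100 185/48
181/36 79/16 143/36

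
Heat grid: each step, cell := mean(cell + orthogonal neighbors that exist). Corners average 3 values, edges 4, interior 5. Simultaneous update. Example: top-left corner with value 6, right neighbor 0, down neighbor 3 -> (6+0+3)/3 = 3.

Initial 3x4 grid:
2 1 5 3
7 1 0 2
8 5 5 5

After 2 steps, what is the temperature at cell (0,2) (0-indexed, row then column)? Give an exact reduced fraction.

Answer: 313/120

Derivation:
Step 1: cell (0,2) = 9/4
Step 2: cell (0,2) = 313/120
Full grid after step 2:
  121/36 319/120 313/120 97/36
  173/40 169/50 139/50 373/120
  191/36 539/120 151/40 41/12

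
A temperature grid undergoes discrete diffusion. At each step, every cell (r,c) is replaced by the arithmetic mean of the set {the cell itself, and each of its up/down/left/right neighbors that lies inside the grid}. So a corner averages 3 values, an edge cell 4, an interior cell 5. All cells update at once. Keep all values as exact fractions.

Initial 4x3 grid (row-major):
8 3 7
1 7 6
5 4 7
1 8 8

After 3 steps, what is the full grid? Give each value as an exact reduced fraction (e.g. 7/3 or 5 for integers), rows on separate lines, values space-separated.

Answer: 1133/240 79033/14400 12017/2160
5899/1200 30347/6000 5443/900
16127/3600 33647/6000 10651/1800
10717/2160 77353/14400 13717/2160

Derivation:
After step 1:
  4 25/4 16/3
  21/4 21/5 27/4
  11/4 31/5 25/4
  14/3 21/4 23/3
After step 2:
  31/6 1187/240 55/9
  81/20 573/100 169/30
  283/60 493/100 403/60
  38/9 1427/240 115/18
After step 3:
  1133/240 79033/14400 12017/2160
  5899/1200 30347/6000 5443/900
  16127/3600 33647/6000 10651/1800
  10717/2160 77353/14400 13717/2160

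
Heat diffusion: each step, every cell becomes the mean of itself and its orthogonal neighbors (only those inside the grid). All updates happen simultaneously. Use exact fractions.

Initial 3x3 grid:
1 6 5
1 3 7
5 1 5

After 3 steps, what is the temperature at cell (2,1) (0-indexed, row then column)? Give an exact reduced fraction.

Answer: 25501/7200

Derivation:
Step 1: cell (2,1) = 7/2
Step 2: cell (2,1) = 413/120
Step 3: cell (2,1) = 25501/7200
Full grid after step 3:
  7021/2160 56027/14400 3277/720
  2439/800 22349/6000 7919/1800
  1619/540 25501/7200 4483/1080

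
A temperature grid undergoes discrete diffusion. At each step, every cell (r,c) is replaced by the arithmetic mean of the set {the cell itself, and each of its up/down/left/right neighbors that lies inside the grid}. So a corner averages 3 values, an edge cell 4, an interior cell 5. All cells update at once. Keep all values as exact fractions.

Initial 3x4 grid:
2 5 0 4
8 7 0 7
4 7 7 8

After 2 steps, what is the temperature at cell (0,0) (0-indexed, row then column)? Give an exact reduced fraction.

Answer: 55/12

Derivation:
Step 1: cell (0,0) = 5
Step 2: cell (0,0) = 55/12
Full grid after step 2:
  55/12 323/80 817/240 32/9
  1319/240 123/25 221/50 399/80
  107/18 1409/240 1397/240 211/36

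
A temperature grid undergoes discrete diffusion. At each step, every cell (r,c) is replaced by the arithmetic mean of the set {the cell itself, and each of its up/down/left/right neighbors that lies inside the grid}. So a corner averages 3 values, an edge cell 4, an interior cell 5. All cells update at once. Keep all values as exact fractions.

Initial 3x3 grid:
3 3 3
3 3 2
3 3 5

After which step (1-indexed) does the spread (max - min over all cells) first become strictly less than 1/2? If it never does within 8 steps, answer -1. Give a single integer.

Step 1: max=7/2, min=8/3, spread=5/6
Step 2: max=121/36, min=43/15, spread=89/180
  -> spread < 1/2 first at step 2
Step 3: max=23033/7200, min=529/180, spread=1873/7200
Step 4: max=409981/129600, min=160597/54000, spread=122741/648000
Step 5: max=80846897/25920000, min=215879/72000, spread=3130457/25920000
Step 6: max=1448867029/466560000, min=146832637/48600000, spread=196368569/2332800000
Step 7: max=86470070063/27993600000, min=7069499849/2332800000, spread=523543/8957952
Step 8: max=5176132378861/1679616000000, min=70933568413/23328000000, spread=4410589/107495424

Answer: 2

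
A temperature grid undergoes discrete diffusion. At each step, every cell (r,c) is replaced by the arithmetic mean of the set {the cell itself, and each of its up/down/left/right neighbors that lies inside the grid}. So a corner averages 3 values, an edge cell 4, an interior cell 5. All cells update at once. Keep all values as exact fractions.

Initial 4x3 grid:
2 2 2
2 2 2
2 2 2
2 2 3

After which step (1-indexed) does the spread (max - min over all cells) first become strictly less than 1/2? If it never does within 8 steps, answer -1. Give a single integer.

Step 1: max=7/3, min=2, spread=1/3
  -> spread < 1/2 first at step 1
Step 2: max=41/18, min=2, spread=5/18
Step 3: max=473/216, min=2, spread=41/216
Step 4: max=56057/25920, min=2, spread=4217/25920
Step 5: max=3319549/1555200, min=14479/7200, spread=38417/311040
Step 6: max=197824211/93312000, min=290597/144000, spread=1903471/18662400
Step 7: max=11798429089/5598720000, min=8755759/4320000, spread=18038617/223948800
Step 8: max=705114582851/335923200000, min=790526759/388800000, spread=883978523/13436928000

Answer: 1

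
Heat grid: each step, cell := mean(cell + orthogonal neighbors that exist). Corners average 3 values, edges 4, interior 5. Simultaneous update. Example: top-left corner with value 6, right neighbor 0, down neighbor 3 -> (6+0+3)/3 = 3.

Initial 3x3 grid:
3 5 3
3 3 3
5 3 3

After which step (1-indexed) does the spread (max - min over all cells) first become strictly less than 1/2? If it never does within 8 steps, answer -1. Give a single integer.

Step 1: max=11/3, min=3, spread=2/3
Step 2: max=427/120, min=19/6, spread=47/120
  -> spread < 1/2 first at step 2
Step 3: max=1921/540, min=131/40, spread=61/216
Step 4: max=113837/32400, min=71633/21600, spread=511/2592
Step 5: max=6791089/1944000, min=4347851/1296000, spread=4309/31104
Step 6: max=404903633/116640000, min=87458099/25920000, spread=36295/373248
Step 7: max=24204243901/6998400000, min=15817649059/4665600000, spread=305773/4478976
Step 8: max=1447809511397/419904000000, min=951789929473/279936000000, spread=2575951/53747712

Answer: 2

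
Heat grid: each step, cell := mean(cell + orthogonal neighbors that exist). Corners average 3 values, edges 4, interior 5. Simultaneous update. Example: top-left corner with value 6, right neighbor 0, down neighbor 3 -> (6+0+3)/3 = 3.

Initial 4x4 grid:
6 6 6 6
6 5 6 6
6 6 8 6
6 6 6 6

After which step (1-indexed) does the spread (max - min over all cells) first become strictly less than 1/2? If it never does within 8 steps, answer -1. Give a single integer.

Answer: 3

Derivation:
Step 1: max=13/2, min=23/4, spread=3/4
Step 2: max=159/25, min=35/6, spread=79/150
Step 3: max=941/150, min=2113/360, spread=727/1800
  -> spread < 1/2 first at step 3
Step 4: max=16927/2700, min=63697/10800, spread=1337/3600
Step 5: max=126181/20250, min=383843/64800, spread=33227/108000
Step 6: max=15096061/2430000, min=57834493/9720000, spread=849917/3240000
Step 7: max=902346377/145800000, min=1740557533/291600000, spread=21378407/97200000
Step 8: max=6749316821/1093500000, min=52374317977/8748000000, spread=540072197/2916000000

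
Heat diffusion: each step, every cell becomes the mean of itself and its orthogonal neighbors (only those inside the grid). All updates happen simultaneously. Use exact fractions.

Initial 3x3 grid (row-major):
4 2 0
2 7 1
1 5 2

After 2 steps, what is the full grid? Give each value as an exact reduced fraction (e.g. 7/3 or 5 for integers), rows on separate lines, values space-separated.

After step 1:
  8/3 13/4 1
  7/2 17/5 5/2
  8/3 15/4 8/3
After step 2:
  113/36 619/240 9/4
  367/120 82/25 287/120
  119/36 749/240 107/36

Answer: 113/36 619/240 9/4
367/120 82/25 287/120
119/36 749/240 107/36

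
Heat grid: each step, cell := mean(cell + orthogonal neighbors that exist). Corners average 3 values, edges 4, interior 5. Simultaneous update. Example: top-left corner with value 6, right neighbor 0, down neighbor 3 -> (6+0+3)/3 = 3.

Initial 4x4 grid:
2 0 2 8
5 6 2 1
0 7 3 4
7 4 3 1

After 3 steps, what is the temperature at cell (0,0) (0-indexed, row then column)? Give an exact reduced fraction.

Step 1: cell (0,0) = 7/3
Step 2: cell (0,0) = 97/36
Step 3: cell (0,0) = 665/216
Full grid after step 3:
  665/216 10759/3600 11603/3600 3449/1080
  6077/1800 10609/3000 1921/600 5929/1800
  7387/1800 5587/1500 1061/300 5359/1800
  223/54 3701/900 743/225 418/135

Answer: 665/216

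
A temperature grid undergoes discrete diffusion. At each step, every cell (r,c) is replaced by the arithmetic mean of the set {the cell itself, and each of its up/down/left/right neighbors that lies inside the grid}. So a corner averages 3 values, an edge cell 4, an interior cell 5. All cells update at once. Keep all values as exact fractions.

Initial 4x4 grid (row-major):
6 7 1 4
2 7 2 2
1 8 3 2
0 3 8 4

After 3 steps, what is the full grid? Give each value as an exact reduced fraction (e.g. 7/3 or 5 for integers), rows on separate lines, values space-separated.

After step 1:
  5 21/4 7/2 7/3
  4 26/5 3 5/2
  11/4 22/5 23/5 11/4
  4/3 19/4 9/2 14/3
After step 2:
  19/4 379/80 169/48 25/9
  339/80 437/100 94/25 127/48
  749/240 217/50 77/20 871/240
  53/18 899/240 1111/240 143/36
After step 3:
  183/40 10427/2400 26633/7200 161/54
  9887/2400 4289/1000 1361/375 23063/7200
  26357/7200 1457/375 97/24 1015/288
  883/270 28187/7200 5831/1440 4403/1080

Answer: 183/40 10427/2400 26633/7200 161/54
9887/2400 4289/1000 1361/375 23063/7200
26357/7200 1457/375 97/24 1015/288
883/270 28187/7200 5831/1440 4403/1080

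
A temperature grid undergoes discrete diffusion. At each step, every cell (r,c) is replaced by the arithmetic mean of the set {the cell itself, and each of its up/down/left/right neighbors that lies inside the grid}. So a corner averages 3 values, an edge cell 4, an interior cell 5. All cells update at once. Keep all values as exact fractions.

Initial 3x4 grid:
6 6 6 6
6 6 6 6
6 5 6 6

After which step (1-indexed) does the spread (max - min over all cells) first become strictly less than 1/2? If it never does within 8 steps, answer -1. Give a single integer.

Step 1: max=6, min=17/3, spread=1/3
  -> spread < 1/2 first at step 1
Step 2: max=6, min=689/120, spread=31/120
Step 3: max=6, min=6269/1080, spread=211/1080
Step 4: max=10753/1800, min=631103/108000, spread=14077/108000
Step 5: max=644317/108000, min=5691593/972000, spread=5363/48600
Step 6: max=357131/60000, min=171219191/29160000, spread=93859/1166400
Step 7: max=577863533/97200000, min=10287325519/1749600000, spread=4568723/69984000
Step 8: max=17314381111/2916000000, min=618075564371/104976000000, spread=8387449/167961600

Answer: 1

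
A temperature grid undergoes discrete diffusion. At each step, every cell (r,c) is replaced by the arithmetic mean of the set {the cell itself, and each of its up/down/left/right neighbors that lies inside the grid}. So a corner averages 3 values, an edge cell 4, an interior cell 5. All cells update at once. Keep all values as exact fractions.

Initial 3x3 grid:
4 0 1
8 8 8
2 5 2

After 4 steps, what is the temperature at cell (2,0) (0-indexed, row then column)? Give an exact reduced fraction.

Answer: 209747/43200

Derivation:
Step 1: cell (2,0) = 5
Step 2: cell (2,0) = 59/12
Step 3: cell (2,0) = 3601/720
Step 4: cell (2,0) = 209747/43200
Full grid after step 4:
  64049/14400 1252849/288000 11417/2700
  679487/144000 182671/40000 1295099/288000
  209747/43200 1388849/288000 12617/2700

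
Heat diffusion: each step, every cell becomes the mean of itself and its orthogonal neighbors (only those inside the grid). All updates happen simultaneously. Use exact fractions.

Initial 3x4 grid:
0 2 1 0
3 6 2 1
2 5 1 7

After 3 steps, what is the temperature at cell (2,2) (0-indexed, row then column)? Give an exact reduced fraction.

Answer: 7441/2400

Derivation:
Step 1: cell (2,2) = 15/4
Step 2: cell (2,2) = 249/80
Step 3: cell (2,2) = 7441/2400
Full grid after step 3:
  5221/2160 7979/3600 1781/900 232/135
  13337/4800 2819/1000 14779/6000 16753/7200
  431/135 22883/7200 7441/2400 221/80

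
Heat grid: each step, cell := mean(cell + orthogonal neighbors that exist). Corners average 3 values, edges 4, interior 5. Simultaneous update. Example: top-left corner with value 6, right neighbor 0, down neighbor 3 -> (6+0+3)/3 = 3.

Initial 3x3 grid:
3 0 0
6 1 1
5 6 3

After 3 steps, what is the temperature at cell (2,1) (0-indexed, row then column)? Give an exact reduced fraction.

Step 1: cell (2,1) = 15/4
Step 2: cell (2,1) = 311/80
Step 3: cell (2,1) = 16277/4800
Full grid after step 3:
  1961/720 1741/900 3293/2160
  47831/14400 16697/6000 29081/14400
  4349/1080 16277/4800 1547/540

Answer: 16277/4800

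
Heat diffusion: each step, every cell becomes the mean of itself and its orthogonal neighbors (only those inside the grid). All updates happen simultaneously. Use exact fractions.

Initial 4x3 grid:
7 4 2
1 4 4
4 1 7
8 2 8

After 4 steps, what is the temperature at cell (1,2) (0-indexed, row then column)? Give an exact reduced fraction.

Answer: 862733/216000

Derivation:
Step 1: cell (1,2) = 17/4
Step 2: cell (1,2) = 923/240
Step 3: cell (1,2) = 29159/7200
Step 4: cell (1,2) = 862733/216000
Full grid after step 4:
  54947/14400 3270887/864000 505273/129600
  68759/18000 1417063/360000 862733/216000
  54943/13500 1495513/360000 941713/216000
  551033/129600 3849257/864000 592283/129600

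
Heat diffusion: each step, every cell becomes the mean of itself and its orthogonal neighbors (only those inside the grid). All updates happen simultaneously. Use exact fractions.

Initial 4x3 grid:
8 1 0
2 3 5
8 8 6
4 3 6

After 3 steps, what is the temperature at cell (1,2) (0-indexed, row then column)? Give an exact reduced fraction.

Answer: 9623/2400

Derivation:
Step 1: cell (1,2) = 7/2
Step 2: cell (1,2) = 311/80
Step 3: cell (1,2) = 9623/2400
Full grid after step 3:
  8383/2160 12737/3600 787/240
  32569/7200 12641/3000 9623/2400
  12253/2400 10059/2000 3951/800
  79/15 8497/1600 79/15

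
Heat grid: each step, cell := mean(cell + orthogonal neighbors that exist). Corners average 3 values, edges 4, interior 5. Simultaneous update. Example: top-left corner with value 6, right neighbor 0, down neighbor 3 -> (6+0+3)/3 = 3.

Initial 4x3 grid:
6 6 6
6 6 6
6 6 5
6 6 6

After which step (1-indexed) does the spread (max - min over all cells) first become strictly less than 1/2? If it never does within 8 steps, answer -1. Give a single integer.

Answer: 1

Derivation:
Step 1: max=6, min=17/3, spread=1/3
  -> spread < 1/2 first at step 1
Step 2: max=6, min=689/120, spread=31/120
Step 3: max=6, min=6269/1080, spread=211/1080
Step 4: max=10753/1800, min=631103/108000, spread=14077/108000
Step 5: max=644317/108000, min=5691593/972000, spread=5363/48600
Step 6: max=357131/60000, min=171219191/29160000, spread=93859/1166400
Step 7: max=577863533/97200000, min=10287325519/1749600000, spread=4568723/69984000
Step 8: max=17314381111/2916000000, min=618075564371/104976000000, spread=8387449/167961600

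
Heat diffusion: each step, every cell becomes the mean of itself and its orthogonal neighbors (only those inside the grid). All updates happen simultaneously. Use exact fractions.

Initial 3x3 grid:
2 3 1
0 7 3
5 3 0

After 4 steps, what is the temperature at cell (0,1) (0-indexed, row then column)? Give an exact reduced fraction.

Answer: 265867/96000

Derivation:
Step 1: cell (0,1) = 13/4
Step 2: cell (0,1) = 209/80
Step 3: cell (0,1) = 13783/4800
Step 4: cell (0,1) = 265867/96000
Full grid after step 4:
  373109/129600 265867/96000 45323/16200
  1250839/432000 1057661/360000 2401553/864000
  393659/129600 2520553/864000 62789/21600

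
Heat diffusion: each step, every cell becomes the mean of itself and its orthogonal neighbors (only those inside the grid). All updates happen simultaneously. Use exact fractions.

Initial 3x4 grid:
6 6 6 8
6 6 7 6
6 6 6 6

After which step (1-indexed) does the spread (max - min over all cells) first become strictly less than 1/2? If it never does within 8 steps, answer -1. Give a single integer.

Answer: 3

Derivation:
Step 1: max=27/4, min=6, spread=3/4
Step 2: max=121/18, min=6, spread=13/18
Step 3: max=7031/1080, min=2413/400, spread=5159/10800
  -> spread < 1/2 first at step 3
Step 4: max=839423/129600, min=43591/7200, spread=10957/25920
Step 5: max=49821787/7776000, min=658271/108000, spread=97051/311040
Step 6: max=2975965133/466560000, min=79217003/12960000, spread=4966121/18662400
Step 7: max=177665628247/27993600000, min=4772714677/777600000, spread=46783199/223948800
Step 8: max=10627506058373/1679616000000, min=287122703243/46656000000, spread=2328709933/13436928000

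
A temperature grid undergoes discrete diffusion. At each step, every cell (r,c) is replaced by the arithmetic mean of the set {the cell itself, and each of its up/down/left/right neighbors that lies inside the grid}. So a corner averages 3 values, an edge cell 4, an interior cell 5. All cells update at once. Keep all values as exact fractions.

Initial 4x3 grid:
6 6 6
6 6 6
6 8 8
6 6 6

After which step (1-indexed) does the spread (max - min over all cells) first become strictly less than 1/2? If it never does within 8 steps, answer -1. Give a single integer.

Answer: 4

Derivation:
Step 1: max=7, min=6, spread=1
Step 2: max=809/120, min=6, spread=89/120
Step 3: max=898/135, min=733/120, spread=587/1080
Step 4: max=428617/64800, min=7393/1200, spread=5879/12960
  -> spread < 1/2 first at step 4
Step 5: max=25525553/3888000, min=20974/3375, spread=272701/777600
Step 6: max=1524135967/233280000, min=40489247/6480000, spread=2660923/9331200
Step 7: max=91039329053/13996800000, min=271214797/43200000, spread=126629393/559872000
Step 8: max=5444463199927/839808000000, min=146958183307/23328000000, spread=1231748807/6718464000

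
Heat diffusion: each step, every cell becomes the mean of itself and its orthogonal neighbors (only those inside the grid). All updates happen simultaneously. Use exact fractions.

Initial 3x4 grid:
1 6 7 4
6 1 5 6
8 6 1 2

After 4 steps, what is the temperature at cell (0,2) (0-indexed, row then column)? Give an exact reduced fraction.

Answer: 972211/216000

Derivation:
Step 1: cell (0,2) = 11/2
Step 2: cell (0,2) = 227/48
Step 3: cell (0,2) = 33973/7200
Step 4: cell (0,2) = 972211/216000
Full grid after step 4:
  289103/64800 981191/216000 972211/216000 594341/129600
  331927/72000 263801/60000 1579031/360000 3687679/864000
  73957/16200 482033/108000 148181/36000 176297/43200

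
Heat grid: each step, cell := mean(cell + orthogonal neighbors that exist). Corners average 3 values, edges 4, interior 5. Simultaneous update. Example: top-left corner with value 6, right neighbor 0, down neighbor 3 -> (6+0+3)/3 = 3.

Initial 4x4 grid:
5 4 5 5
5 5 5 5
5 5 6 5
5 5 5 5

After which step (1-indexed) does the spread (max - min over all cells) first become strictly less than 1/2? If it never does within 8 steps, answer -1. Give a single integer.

Answer: 2

Derivation:
Step 1: max=21/4, min=14/3, spread=7/12
Step 2: max=261/50, min=569/120, spread=287/600
  -> spread < 1/2 first at step 2
Step 3: max=12367/2400, min=5189/1080, spread=7523/21600
Step 4: max=55571/10800, min=157661/32400, spread=2263/8100
Step 5: max=66353/12960, min=4746683/972000, spread=7181/30375
Step 6: max=9937093/1944000, min=143250863/29160000, spread=1451383/7290000
Step 7: max=1485716567/291600000, min=4310654129/874800000, spread=36623893/218700000
Step 8: max=44480882681/8748000000, min=129747853631/26244000000, spread=923698603/6561000000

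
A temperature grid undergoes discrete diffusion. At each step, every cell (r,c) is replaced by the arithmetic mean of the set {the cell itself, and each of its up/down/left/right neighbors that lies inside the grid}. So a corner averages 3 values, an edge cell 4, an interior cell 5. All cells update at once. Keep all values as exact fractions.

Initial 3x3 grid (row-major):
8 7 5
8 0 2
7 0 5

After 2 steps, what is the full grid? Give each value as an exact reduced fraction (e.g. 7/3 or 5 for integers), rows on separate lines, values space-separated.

Answer: 221/36 311/60 38/9
1309/240 403/100 67/20
55/12 103/30 25/9

Derivation:
After step 1:
  23/3 5 14/3
  23/4 17/5 3
  5 3 7/3
After step 2:
  221/36 311/60 38/9
  1309/240 403/100 67/20
  55/12 103/30 25/9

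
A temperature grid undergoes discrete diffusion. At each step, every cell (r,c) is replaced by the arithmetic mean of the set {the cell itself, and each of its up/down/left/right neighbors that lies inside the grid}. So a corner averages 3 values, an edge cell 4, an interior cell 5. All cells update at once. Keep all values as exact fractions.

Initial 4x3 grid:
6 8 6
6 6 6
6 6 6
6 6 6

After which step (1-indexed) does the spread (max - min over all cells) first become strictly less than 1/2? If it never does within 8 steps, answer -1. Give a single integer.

Step 1: max=20/3, min=6, spread=2/3
Step 2: max=787/120, min=6, spread=67/120
Step 3: max=6917/1080, min=6, spread=437/1080
  -> spread < 1/2 first at step 3
Step 4: max=2749531/432000, min=3009/500, spread=29951/86400
Step 5: max=24543821/3888000, min=20408/3375, spread=206761/777600
Step 6: max=9787395571/1555200000, min=16365671/2700000, spread=14430763/62208000
Step 7: max=584979741689/93312000000, min=1313652727/216000000, spread=139854109/746496000
Step 8: max=35014791890251/5598720000000, min=118491228977/19440000000, spread=7114543559/44789760000

Answer: 3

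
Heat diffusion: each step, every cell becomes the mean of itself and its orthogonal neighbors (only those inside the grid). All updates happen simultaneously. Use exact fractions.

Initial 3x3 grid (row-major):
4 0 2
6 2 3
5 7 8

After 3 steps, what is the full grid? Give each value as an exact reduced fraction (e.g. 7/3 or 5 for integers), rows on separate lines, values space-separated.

After step 1:
  10/3 2 5/3
  17/4 18/5 15/4
  6 11/2 6
After step 2:
  115/36 53/20 89/36
  1031/240 191/50 901/240
  21/4 211/40 61/12
After step 3:
  7301/2160 3641/1200 6391/2160
  59617/14400 3959/1000 54467/14400
  3557/720 11657/2400 1129/240

Answer: 7301/2160 3641/1200 6391/2160
59617/14400 3959/1000 54467/14400
3557/720 11657/2400 1129/240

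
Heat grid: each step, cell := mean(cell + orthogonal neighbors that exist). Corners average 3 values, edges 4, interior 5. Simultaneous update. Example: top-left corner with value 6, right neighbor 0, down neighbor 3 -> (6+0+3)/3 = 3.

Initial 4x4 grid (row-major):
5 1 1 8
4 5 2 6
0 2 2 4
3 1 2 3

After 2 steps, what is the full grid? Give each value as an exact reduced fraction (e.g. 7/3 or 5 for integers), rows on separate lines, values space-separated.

After step 1:
  10/3 3 3 5
  7/2 14/5 16/5 5
  9/4 2 12/5 15/4
  4/3 2 2 3
After step 2:
  59/18 91/30 71/20 13/3
  713/240 29/10 82/25 339/80
  109/48 229/100 267/100 283/80
  67/36 11/6 47/20 35/12

Answer: 59/18 91/30 71/20 13/3
713/240 29/10 82/25 339/80
109/48 229/100 267/100 283/80
67/36 11/6 47/20 35/12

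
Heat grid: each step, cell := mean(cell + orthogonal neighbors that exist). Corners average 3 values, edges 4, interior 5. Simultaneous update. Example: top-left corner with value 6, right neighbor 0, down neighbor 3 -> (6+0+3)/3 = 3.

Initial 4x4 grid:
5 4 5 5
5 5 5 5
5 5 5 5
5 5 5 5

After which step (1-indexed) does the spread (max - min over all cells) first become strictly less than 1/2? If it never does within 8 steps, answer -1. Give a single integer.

Step 1: max=5, min=14/3, spread=1/3
  -> spread < 1/2 first at step 1
Step 2: max=5, min=569/120, spread=31/120
Step 3: max=5, min=5189/1080, spread=211/1080
Step 4: max=5, min=523157/108000, spread=16843/108000
Step 5: max=44921/9000, min=4721357/972000, spread=130111/972000
Step 6: max=2692841/540000, min=142157633/29160000, spread=3255781/29160000
Step 7: max=2688893/540000, min=4273646309/874800000, spread=82360351/874800000
Step 8: max=483493559/97200000, min=128468683109/26244000000, spread=2074577821/26244000000

Answer: 1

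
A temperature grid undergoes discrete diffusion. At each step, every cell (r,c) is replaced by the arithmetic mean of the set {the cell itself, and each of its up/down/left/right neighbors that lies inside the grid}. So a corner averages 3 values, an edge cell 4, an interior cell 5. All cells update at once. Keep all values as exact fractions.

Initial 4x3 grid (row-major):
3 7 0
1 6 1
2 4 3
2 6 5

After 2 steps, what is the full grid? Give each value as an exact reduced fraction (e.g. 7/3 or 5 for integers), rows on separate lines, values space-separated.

After step 1:
  11/3 4 8/3
  3 19/5 5/2
  9/4 21/5 13/4
  10/3 17/4 14/3
After step 2:
  32/9 53/15 55/18
  763/240 7/2 733/240
  767/240 71/20 877/240
  59/18 329/80 73/18

Answer: 32/9 53/15 55/18
763/240 7/2 733/240
767/240 71/20 877/240
59/18 329/80 73/18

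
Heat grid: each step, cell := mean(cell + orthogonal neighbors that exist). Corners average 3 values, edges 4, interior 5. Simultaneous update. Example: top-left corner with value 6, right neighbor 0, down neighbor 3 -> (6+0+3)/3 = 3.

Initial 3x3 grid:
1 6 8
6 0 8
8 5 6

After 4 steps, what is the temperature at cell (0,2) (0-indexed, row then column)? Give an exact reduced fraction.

Answer: 136091/25920

Derivation:
Step 1: cell (0,2) = 22/3
Step 2: cell (0,2) = 199/36
Step 3: cell (0,2) = 2401/432
Step 4: cell (0,2) = 136091/25920
Full grid after step 4:
  60433/12960 872837/172800 136091/25920
  845537/172800 362219/72000 473581/86400
  64213/12960 917837/172800 140771/25920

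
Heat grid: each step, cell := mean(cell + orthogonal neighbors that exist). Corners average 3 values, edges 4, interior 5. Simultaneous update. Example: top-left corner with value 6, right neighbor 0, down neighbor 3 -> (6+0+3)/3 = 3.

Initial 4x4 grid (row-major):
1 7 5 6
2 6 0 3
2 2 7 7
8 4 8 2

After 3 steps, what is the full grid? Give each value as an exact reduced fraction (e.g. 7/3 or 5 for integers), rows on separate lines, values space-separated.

Answer: 3907/1080 28793/7200 30769/7200 1199/270
26093/7200 11737/3000 1621/375 31999/7200
28549/7200 6439/1500 557/120 34327/7200
2383/540 34279/7200 36127/7200 5519/1080

Derivation:
After step 1:
  10/3 19/4 9/2 14/3
  11/4 17/5 21/5 4
  7/2 21/5 24/5 19/4
  14/3 11/2 21/4 17/3
After step 2:
  65/18 959/240 1087/240 79/18
  779/240 193/50 209/50 1057/240
  907/240 107/25 116/25 1153/240
  41/9 1177/240 1273/240 47/9
After step 3:
  3907/1080 28793/7200 30769/7200 1199/270
  26093/7200 11737/3000 1621/375 31999/7200
  28549/7200 6439/1500 557/120 34327/7200
  2383/540 34279/7200 36127/7200 5519/1080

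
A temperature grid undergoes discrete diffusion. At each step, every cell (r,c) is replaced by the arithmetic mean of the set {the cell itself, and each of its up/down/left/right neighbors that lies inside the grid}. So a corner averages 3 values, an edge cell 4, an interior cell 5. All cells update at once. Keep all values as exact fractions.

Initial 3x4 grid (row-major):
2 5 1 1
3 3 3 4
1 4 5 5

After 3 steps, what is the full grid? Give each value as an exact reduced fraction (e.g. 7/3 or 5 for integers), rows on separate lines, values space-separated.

Answer: 3163/1080 20603/7200 6961/2400 113/40
4589/1600 791/250 4831/1500 47801/14400
6571/2160 5857/1800 13229/3600 8047/2160

Derivation:
After step 1:
  10/3 11/4 5/2 2
  9/4 18/5 16/5 13/4
  8/3 13/4 17/4 14/3
After step 2:
  25/9 731/240 209/80 31/12
  237/80 301/100 84/25 787/240
  49/18 413/120 461/120 73/18
After step 3:
  3163/1080 20603/7200 6961/2400 113/40
  4589/1600 791/250 4831/1500 47801/14400
  6571/2160 5857/1800 13229/3600 8047/2160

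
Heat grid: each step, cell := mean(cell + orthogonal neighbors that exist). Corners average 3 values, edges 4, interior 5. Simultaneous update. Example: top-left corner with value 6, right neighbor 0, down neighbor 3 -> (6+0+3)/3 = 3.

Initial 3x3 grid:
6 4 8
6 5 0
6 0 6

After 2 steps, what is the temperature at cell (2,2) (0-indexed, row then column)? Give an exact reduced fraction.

Step 1: cell (2,2) = 2
Step 2: cell (2,2) = 11/3
Full grid after step 2:
  101/18 217/48 29/6
  217/48 47/10 55/16
  14/3 53/16 11/3

Answer: 11/3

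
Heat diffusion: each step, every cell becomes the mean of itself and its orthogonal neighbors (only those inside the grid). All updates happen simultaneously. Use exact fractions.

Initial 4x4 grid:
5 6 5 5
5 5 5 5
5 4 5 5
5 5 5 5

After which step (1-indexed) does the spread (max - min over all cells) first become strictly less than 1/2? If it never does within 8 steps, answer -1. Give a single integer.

Answer: 2

Derivation:
Step 1: max=16/3, min=19/4, spread=7/12
Step 2: max=125/24, min=241/50, spread=233/600
  -> spread < 1/2 first at step 2
Step 3: max=2221/432, min=11657/2400, spread=6137/21600
Step 4: max=330563/64800, min=52621/10800, spread=14837/64800
Step 5: max=8221541/1620000, min=317183/64800, spread=48661/270000
Step 6: max=98291957/19440000, min=47708107/9720000, spread=35503/240000
Step 7: max=7353236657/1458000000, min=1435350373/291600000, spread=7353533/60750000
Step 8: max=440242820731/87480000000, min=43151293771/8748000000, spread=2909961007/29160000000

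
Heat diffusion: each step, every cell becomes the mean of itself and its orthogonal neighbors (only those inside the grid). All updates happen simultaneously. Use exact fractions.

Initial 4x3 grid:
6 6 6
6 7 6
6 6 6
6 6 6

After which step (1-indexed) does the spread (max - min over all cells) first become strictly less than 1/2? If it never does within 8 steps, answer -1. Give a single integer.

Step 1: max=25/4, min=6, spread=1/4
  -> spread < 1/2 first at step 1
Step 2: max=623/100, min=6, spread=23/100
Step 3: max=29611/4800, min=2413/400, spread=131/960
Step 4: max=265751/43200, min=43591/7200, spread=841/8640
Step 5: max=106222051/17280000, min=8733373/1440000, spread=56863/691200
Step 6: max=954654341/155520000, min=78749543/12960000, spread=386393/6220800
Step 7: max=381641723131/62208000000, min=31524358813/5184000000, spread=26795339/497664000
Step 8: max=22878695714129/3732480000000, min=1893326149667/311040000000, spread=254051069/5971968000

Answer: 1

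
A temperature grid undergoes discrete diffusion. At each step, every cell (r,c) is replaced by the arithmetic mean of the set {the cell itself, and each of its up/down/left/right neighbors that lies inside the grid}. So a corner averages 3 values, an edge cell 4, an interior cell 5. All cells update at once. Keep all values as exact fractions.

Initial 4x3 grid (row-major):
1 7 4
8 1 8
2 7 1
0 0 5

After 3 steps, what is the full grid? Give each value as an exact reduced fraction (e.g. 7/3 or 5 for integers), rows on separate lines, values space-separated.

After step 1:
  16/3 13/4 19/3
  3 31/5 7/2
  17/4 11/5 21/4
  2/3 3 2
After step 2:
  139/36 1267/240 157/36
  1127/240 363/100 1277/240
  607/240 209/50 259/80
  95/36 59/30 41/12
After step 3:
  4981/1080 61673/14400 2693/540
  26489/7200 27727/6000 29789/7200
  25279/7200 4663/1500 3231/800
  5137/2160 5491/1800 2069/720

Answer: 4981/1080 61673/14400 2693/540
26489/7200 27727/6000 29789/7200
25279/7200 4663/1500 3231/800
5137/2160 5491/1800 2069/720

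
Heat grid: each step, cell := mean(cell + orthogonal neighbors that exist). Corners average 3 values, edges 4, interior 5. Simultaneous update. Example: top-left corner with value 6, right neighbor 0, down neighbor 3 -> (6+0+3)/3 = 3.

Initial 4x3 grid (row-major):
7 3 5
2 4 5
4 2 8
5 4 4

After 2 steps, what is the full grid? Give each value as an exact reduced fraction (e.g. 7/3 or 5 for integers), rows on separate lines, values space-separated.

Answer: 13/3 977/240 175/36
147/40 221/50 1067/240
487/120 387/100 1199/240
34/9 1069/240 83/18

Derivation:
After step 1:
  4 19/4 13/3
  17/4 16/5 11/2
  13/4 22/5 19/4
  13/3 15/4 16/3
After step 2:
  13/3 977/240 175/36
  147/40 221/50 1067/240
  487/120 387/100 1199/240
  34/9 1069/240 83/18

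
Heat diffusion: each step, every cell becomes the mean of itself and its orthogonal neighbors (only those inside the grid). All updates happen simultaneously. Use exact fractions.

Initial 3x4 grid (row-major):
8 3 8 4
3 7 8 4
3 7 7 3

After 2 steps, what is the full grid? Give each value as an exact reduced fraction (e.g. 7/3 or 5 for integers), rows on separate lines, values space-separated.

After step 1:
  14/3 13/2 23/4 16/3
  21/4 28/5 34/5 19/4
  13/3 6 25/4 14/3
After step 2:
  197/36 1351/240 1463/240 95/18
  397/80 603/100 583/100 431/80
  187/36 1331/240 1423/240 47/9

Answer: 197/36 1351/240 1463/240 95/18
397/80 603/100 583/100 431/80
187/36 1331/240 1423/240 47/9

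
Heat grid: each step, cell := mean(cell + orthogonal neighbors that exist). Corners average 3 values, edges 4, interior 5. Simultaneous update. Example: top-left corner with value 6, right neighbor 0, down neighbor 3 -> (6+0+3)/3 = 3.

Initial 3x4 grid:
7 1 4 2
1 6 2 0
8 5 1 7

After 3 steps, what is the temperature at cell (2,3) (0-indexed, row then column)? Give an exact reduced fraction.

Answer: 3263/1080

Derivation:
Step 1: cell (2,3) = 8/3
Step 2: cell (2,3) = 55/18
Step 3: cell (2,3) = 3263/1080
Full grid after step 3:
  185/48 8687/2400 6737/2400 307/120
  31591/7200 5497/1500 19003/6000 38747/14400
  1901/432 30211/7200 24361/7200 3263/1080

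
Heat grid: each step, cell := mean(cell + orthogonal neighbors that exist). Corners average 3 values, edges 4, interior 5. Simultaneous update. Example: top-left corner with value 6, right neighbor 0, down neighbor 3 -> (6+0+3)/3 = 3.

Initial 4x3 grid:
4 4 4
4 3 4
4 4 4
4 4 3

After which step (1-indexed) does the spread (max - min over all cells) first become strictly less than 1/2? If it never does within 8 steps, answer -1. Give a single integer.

Answer: 1

Derivation:
Step 1: max=4, min=11/3, spread=1/3
  -> spread < 1/2 first at step 1
Step 2: max=47/12, min=67/18, spread=7/36
Step 3: max=9307/2400, min=8113/2160, spread=2633/21600
Step 4: max=277739/72000, min=408521/108000, spread=647/8640
Step 5: max=9981461/2592000, min=29489383/7776000, spread=455/7776
Step 6: max=597740899/155520000, min=1774615397/466560000, spread=186073/4665600
Step 7: max=35843381441/9331200000, min=106613562823/27993600000, spread=1833163/55987200
Step 8: max=2148497390419/559872000000, min=6405088966757/1679616000000, spread=80806409/3359232000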